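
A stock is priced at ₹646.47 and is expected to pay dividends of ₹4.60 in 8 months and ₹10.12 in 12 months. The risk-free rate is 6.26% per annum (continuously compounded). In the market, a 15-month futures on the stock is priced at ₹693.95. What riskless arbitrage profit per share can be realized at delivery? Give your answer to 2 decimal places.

PV(dividends) I = 4.60·e^(−0.0626·8/12) + 10.12·e^(−0.0626·12/12) = 13.9179
Fair futures F* = (S − I)·e^(rT) = (646.47 − 13.9179)·e^0.078250 = 632.5521 × 1.081393 = 684.0374
Market ₹693.95 > fair 684.0374: forward overpriced → cash-and-carry (borrow at r, buy the stock and collect the dividends, short the forward).
Profit at T = |F_mkt − F*| = |693.95 − 684.0374| = ₹9.91 per share

₹9.91 per share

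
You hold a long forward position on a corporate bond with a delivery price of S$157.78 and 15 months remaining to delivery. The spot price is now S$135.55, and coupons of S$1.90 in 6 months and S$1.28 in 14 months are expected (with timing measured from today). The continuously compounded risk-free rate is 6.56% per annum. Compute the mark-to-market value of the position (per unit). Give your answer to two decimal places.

-S$12.83

PV(remaining coupons) I = 1.90·e^(−0.0656·6/12) + 1.28·e^(−0.0656·14/12) = 3.0244
Current forward F = (S − I)·e^(rT) = (135.55 − 3.0244)·e^(0.0656·15/12) = 132.5256 × 1.085456 = 143.8507
Value (long) = (F − K)·e^(−rT) = (143.8507 − 157.78) × 0.921272 = -12.8327
Value = -S$12.83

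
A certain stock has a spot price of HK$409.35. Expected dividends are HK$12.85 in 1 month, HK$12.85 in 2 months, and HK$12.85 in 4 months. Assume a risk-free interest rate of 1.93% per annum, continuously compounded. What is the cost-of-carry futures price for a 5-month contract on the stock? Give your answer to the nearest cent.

PV(dividends) I = 12.85·e^(−0.0193·1/12) + 12.85·e^(−0.0193·2/12) + 12.85·e^(−0.0193·4/12)
I = 12.8293 + 12.8087 + 12.7676 = 38.4056
F = (S − I)·e^(rT) = (409.35 − 38.4056) · e^(0.0193·5/12)
= 370.9444 · e^0.008042 = 370.9444 × 1.008074 = HK$373.94

HK$373.94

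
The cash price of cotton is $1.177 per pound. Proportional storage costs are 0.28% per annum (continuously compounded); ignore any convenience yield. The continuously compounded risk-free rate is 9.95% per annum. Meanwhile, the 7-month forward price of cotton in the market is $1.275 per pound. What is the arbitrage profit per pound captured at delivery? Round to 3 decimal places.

Fair forward: F* = S·e^(carry·T), with carry = (r + u) = 0.0995 + 0.0028 = 0.1023
F* = 1.177 · e^(0.1023 × 7/12) = 1.177 · e^0.059675 = 1.177 × 1.061492 = $1.2494
Market $1.275 > fair $1.2494: forward overpriced → cash-and-carry (buy spot, short the forward).
At maturity, profit = |F_mkt − F*| = |1.275 − 1.2494| = $0.026 per pound

$0.026 per pound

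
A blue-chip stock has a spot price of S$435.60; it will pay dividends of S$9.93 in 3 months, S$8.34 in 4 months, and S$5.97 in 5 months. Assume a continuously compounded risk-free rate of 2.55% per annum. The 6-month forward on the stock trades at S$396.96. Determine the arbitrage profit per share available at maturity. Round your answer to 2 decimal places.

S$19.88 per share

PV(dividends) I = 9.93·e^(−0.0255·3/12) + 8.34·e^(−0.0255·4/12) + 5.97·e^(−0.0255·5/12) = 24.0432
Fair forward F* = (S − I)·e^(rT) = (435.60 − 24.0432)·e^0.012750 = 411.5568 × 1.012832 = 416.8379
Market S$396.96 < fair 416.8379: forward underpriced → reverse cash-and-carry (short the stock, invest proceeds at r, pay the dividends, go long the forward).
Profit at T = |F_mkt − F*| = |396.96 − 416.8379| = S$19.88 per share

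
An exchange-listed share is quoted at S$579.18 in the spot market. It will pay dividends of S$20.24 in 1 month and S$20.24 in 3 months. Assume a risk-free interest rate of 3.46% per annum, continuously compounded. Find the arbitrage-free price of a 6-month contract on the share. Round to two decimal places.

S$548.34

PV(dividends) I = 20.24·e^(−0.0346·1/12) + 20.24·e^(−0.0346·3/12)
I = 20.1817 + 20.0657 = 40.2474
F = (S − I)·e^(rT) = (579.18 − 40.2474) · e^(0.0346·6/12)
= 538.9326 · e^0.017300 = 538.9326 × 1.017451 = S$548.34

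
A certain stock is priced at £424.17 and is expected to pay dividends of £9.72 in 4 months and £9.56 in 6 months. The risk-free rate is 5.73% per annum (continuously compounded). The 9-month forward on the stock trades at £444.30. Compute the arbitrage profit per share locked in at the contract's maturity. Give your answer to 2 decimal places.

PV(dividends) I = 9.72·e^(−0.0573·4/12) + 9.56·e^(−0.0573·6/12) = 18.8261
Fair forward F* = (S − I)·e^(rT) = (424.17 − 18.8261)·e^0.042975 = 405.3439 × 1.043912 = 423.1434
Market £444.30 > fair 423.1434: forward overpriced → cash-and-carry (borrow at r, buy the stock and collect the dividends, short the forward).
Profit at T = |F_mkt − F*| = |444.30 − 423.1434| = £21.16 per share

£21.16 per share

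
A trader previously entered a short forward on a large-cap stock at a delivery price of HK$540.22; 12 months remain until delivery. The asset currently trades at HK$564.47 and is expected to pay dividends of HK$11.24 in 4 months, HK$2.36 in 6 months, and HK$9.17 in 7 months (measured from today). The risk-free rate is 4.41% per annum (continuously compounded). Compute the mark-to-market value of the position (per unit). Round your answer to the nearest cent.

-HK$25.23

PV(remaining dividends) I = 11.24·e^(−0.0441·4/12) + 2.36·e^(−0.0441·6/12) + 9.17·e^(−0.0441·7/12) = 22.3216
Current forward F = (S − I)·e^(rT) = (564.47 − 22.3216)·e^(0.0441·12/12) = 542.1484 × 1.045087 = 566.5922
Value (long) = (F − K)·e^(−rT) = (566.5922 − 540.22) × 0.956858 = 25.2345
Short position value = −(long value) = -HK$25.23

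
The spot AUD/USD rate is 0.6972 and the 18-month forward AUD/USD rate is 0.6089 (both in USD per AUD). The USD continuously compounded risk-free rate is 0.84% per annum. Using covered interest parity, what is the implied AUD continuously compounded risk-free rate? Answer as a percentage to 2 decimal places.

9.87%

F = S·e^((r_USD − r_AUD)T) ⇒ r_AUD = r_USD − ln(F/S)/T
ln(0.6089/0.6972) = -0.135418; /(18/12) = -0.090279
r_AUD = 0.0084 + 0.090279 = 0.098679
r_AUD = 9.87%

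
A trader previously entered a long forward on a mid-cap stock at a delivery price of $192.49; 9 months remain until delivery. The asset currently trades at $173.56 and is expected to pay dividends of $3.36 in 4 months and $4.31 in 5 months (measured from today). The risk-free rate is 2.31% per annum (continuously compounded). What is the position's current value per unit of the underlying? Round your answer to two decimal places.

-$23.23

PV(remaining dividends) I = 3.36·e^(−0.0231·4/12) + 4.31·e^(−0.0231·5/12) = 7.6029
Current forward F = (S − I)·e^(rT) = (173.56 − 7.6029)·e^(0.0231·9/12) = 165.9571 × 1.017476 = 168.8574
Value (long) = (F − K)·e^(−rT) = (168.8574 − 192.49) × 0.982824 = -23.2267
Value = -$23.23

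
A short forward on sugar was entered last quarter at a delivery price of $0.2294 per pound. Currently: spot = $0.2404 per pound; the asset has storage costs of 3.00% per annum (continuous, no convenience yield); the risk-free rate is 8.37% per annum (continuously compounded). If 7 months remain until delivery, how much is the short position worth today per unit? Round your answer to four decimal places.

Current fair forward for the remaining 7 months: F = S·e^((r + u)·T), (r + u) = 0.0837 + 0.0300 = 0.1137
F = 0.2404 · e^(0.1137 × 7/12) = 0.2404 × 1.068574 = 0.2569
Value of long forward = (F − K)·e^(−rT) = (0.2569 − 0.2294) · e^(−0.0837·7/12)
= 0.0275 × 0.952348 = 0.0262
Short position value = −(long value) = -$0.0262

-$0.0262 per pound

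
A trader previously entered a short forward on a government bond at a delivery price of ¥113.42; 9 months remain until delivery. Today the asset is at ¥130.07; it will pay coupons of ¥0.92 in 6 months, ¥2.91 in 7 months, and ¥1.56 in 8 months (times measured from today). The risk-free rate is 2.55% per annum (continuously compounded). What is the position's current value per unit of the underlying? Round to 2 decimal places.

-¥13.49

PV(remaining coupons) I = 0.92·e^(−0.0255·6/12) + 2.91·e^(−0.0255·7/12) + 1.56·e^(−0.0255·8/12) = 5.3091
Current forward F = (S − I)·e^(rT) = (130.07 − 5.3091)·e^(0.0255·9/12) = 124.7609 × 1.019309 = 127.1699
Value (long) = (F − K)·e^(−rT) = (127.1699 − 113.42) × 0.981057 = 13.4894
Short position value = −(long value) = -¥13.49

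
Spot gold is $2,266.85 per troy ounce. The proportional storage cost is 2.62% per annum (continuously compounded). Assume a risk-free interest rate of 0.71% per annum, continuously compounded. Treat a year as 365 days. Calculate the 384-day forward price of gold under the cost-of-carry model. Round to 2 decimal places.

Net carry = r + u − y = 0.0071 + 0.0262 − 0.0000 = 0.0333
F = S·e^((r+u−y)T) = 2266.85 · e^(0.0333 × 384/365) = 2266.85 · e^0.03503342
= 2266.85 × 1.03565432 = $2,347.67 per troy ounce

$2,347.67 per troy ounce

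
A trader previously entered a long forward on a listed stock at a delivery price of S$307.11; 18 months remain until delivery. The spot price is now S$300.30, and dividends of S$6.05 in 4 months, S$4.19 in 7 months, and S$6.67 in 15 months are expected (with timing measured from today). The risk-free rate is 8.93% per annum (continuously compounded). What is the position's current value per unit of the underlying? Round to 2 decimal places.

PV(remaining dividends) I = 6.05·e^(−0.0893·4/12) + 4.19·e^(−0.0893·7/12) + 6.67·e^(−0.0893·15/12) = 15.8154
Current forward F = (S − I)·e^(rT) = (300.30 − 15.8154)·e^(0.0893·18/12) = 284.4846 × 1.143336 = 325.2615
Value (long) = (F − K)·e^(−rT) = (325.2615 − 307.11) × 0.874634 = 15.8759
Value = S$15.88

S$15.88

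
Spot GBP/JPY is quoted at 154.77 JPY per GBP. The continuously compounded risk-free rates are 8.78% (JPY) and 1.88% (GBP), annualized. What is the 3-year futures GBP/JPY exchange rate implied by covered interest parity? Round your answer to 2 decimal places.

190.36

F = S·e^((r_JPY − r_GBP)T) = 154.77 · e^((0.0878 − 0.0188) × 3)
= 154.77 · e^0.207000 = 154.77 × 1.229983
F = 190.36 JPY per GBP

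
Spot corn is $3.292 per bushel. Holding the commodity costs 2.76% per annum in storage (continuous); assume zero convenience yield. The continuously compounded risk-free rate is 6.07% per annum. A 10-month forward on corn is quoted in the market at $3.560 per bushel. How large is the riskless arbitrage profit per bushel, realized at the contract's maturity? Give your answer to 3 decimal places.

$0.017 per bushel

Fair forward: F* = S·e^(carry·T), with carry = (r + u) = 0.0607 + 0.0276 = 0.0883
F* = 3.292 · e^(0.0883 × 10/12) = 3.292 · e^0.073583 = 3.292 × 1.076358 = $3.5434
Market $3.560 > fair $3.5434: forward overpriced → cash-and-carry (buy spot, short the forward).
At maturity, profit = |F_mkt − F*| = |3.560 − 3.5434| = $0.017 per bushel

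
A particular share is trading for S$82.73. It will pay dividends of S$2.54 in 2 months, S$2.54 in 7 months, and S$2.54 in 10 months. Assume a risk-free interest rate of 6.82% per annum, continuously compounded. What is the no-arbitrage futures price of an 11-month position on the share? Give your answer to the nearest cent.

PV(dividends) I = 2.54·e^(−0.0682·2/12) + 2.54·e^(−0.0682·7/12) + 2.54·e^(−0.0682·10/12)
I = 2.5113 + 2.4409 + 2.3997 = 7.3519
F = (S − I)·e^(rT) = (82.73 − 7.3519) · e^(0.0682·11/12)
= 75.3781 · e^0.062517 = 75.3781 × 1.064513 = S$80.24

S$80.24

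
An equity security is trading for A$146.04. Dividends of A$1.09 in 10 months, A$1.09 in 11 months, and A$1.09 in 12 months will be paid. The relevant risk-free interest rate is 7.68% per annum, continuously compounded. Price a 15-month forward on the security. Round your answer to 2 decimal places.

A$157.40

PV(dividends) I = 1.09·e^(−0.0768·10/12) + 1.09·e^(−0.0768·11/12) + 1.09·e^(−0.0768·12/12)
I = 1.0224 + 1.0159 + 1.0094 = 3.0477
F = (S − I)·e^(rT) = (146.04 − 3.0477) · e^(0.0768·15/12)
= 142.9923 · e^0.096000 = 142.9923 × 1.100759 = A$157.40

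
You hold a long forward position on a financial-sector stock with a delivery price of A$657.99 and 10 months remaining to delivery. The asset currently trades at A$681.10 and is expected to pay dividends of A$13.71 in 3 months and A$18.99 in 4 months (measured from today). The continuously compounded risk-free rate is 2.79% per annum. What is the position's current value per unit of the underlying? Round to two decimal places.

PV(remaining dividends) I = 13.71·e^(−0.0279·3/12) + 18.99·e^(−0.0279·4/12) = 32.4289
Current forward F = (S − I)·e^(rT) = (681.10 − 32.4289)·e^(0.0279·10/12) = 648.6711 × 1.023522 = 663.9291
Value (long) = (F − K)·e^(−rT) = (663.9291 − 657.99) × 0.977018 = 5.8026
Value = A$5.80

A$5.80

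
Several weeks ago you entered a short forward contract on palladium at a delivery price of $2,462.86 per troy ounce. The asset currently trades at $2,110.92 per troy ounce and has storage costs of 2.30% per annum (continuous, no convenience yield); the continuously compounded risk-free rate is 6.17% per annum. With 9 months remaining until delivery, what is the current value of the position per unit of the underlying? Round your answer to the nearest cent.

Current fair forward for the remaining 9 months: F = S·e^((r + u)·T), (r + u) = 0.0617 + 0.0230 = 0.0847
F = 2110.92 · e^(0.0847 × 9/12) = 2110.92 × 1.06558613 = 2249.3671
Value of long forward = (F − K)·e^(−rT) = (2249.3671 − 2462.86) · e^(−0.0617·9/12)
= -213.4929 × 0.95477936 = -203.84
Short position value = −(long value) = $203.84

$203.84 per troy ounce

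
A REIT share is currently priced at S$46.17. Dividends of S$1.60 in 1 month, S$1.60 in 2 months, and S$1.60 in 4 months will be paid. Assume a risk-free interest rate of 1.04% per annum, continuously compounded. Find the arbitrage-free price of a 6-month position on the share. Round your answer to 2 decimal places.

PV(dividends) I = 1.60·e^(−0.0104·1/12) + 1.60·e^(−0.0104·2/12) + 1.60·e^(−0.0104·4/12)
I = 1.5986 + 1.5972 + 1.5945 = 4.7903
F = (S − I)·e^(rT) = (46.17 − 4.7903) · e^(0.0104·6/12)
= 41.3797 · e^0.005200 = 41.3797 × 1.005214 = S$41.60

S$41.60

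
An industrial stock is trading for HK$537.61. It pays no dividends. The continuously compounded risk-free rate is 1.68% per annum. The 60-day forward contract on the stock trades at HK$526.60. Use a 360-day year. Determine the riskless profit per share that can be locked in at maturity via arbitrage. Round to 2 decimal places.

HK$12.52 per share

Fair forward: F* = S·e^(carry·T), with carry = r = 0.0168
F* = 537.61 · e^(0.0168 × 60/360) = 537.61 · e^0.002800 = 537.61 × 1.002804 = HK$539.1175
Market HK$526.60 < fair HK$539.1175: forward underpriced → reverse cash-and-carry (short spot, go long the forward).
At maturity, profit = |F_mkt − F*| = |526.60 − 539.1175| = HK$12.52 per share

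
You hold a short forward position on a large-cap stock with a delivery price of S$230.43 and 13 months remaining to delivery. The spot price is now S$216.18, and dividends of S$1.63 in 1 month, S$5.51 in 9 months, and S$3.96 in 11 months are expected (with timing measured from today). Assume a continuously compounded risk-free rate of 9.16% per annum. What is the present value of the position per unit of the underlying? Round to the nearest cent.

PV(remaining dividends) I = 1.63·e^(−0.0916·1/12) + 5.51·e^(−0.0916·9/12) + 3.96·e^(−0.0916·11/12) = 10.4028
Current forward F = (S − I)·e^(rT) = (216.18 − 10.4028)·e^(0.0916·13/12) = 205.7772 × 1.104324 = 227.2447
Value (long) = (F − K)·e^(−rT) = (227.2447 − 230.43) × 0.905531 = -2.8844
Short position value = −(long value) = S$2.88

S$2.88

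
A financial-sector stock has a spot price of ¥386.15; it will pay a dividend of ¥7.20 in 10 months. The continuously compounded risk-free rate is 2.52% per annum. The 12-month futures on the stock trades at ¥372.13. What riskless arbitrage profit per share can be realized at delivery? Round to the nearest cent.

PV(dividends) I = 7.20·e^(−0.0252·10/12) = 7.0504
Fair futures F* = (S − I)·e^(rT) = (386.15 − 7.0504)·e^0.025200 = 379.0996 × 1.025520 = 388.7742
Market ¥372.13 < fair 388.7742: forward underpriced → reverse cash-and-carry (short the stock, invest proceeds at r, pay the dividends, go long the forward).
Profit at T = |F_mkt − F*| = |372.13 − 388.7742| = ¥16.64 per share

¥16.64 per share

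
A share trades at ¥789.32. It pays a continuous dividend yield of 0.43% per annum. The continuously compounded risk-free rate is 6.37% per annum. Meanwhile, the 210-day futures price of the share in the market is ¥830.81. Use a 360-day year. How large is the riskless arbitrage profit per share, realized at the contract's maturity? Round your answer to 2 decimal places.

¥13.66 per share

Fair futures: F* = S·e^(carry·T), with carry = (r − q) = 0.0637 − 0.0043 = 0.0594
F* = 789.32 · e^(0.0594 × 210/360) = 789.32 · e^0.034650 = 789.32 × 1.035257 = ¥817.1491
Market ¥830.81 > fair ¥817.1491: forward overpriced → cash-and-carry (buy spot, short the forward).
At maturity, profit = |F_mkt − F*| = |830.81 − 817.1491| = ¥13.66 per share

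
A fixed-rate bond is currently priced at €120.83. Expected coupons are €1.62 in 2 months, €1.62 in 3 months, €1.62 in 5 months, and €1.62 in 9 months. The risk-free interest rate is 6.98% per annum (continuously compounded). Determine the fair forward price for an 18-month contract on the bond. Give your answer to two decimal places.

PV(coupons) I = 1.62·e^(−0.0698·2/12) + 1.62·e^(−0.0698·3/12) + 1.62·e^(−0.0698·5/12) + 1.62·e^(−0.0698·9/12)
I = 1.6013 + 1.5920 + 1.5736 + 1.5374 = 6.3043
F = (S − I)·e^(rT) = (120.83 − 6.3043) · e^(0.0698·18/12)
= 114.5257 · e^0.104700 = 114.5257 × 1.110377 = €127.17

€127.17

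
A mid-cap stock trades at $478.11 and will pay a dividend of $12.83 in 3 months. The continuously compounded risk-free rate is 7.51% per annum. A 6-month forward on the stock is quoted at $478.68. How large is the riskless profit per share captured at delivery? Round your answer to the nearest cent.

PV(dividends) I = 12.83·e^(−0.0751·3/12) = 12.5914
Fair forward F* = (S − I)·e^(rT) = (478.11 − 12.5914)·e^0.037550 = 465.5186 × 1.038264 = 483.3312
Market $478.68 < fair 483.3312: forward underpriced → reverse cash-and-carry (short the stock, invest proceeds at r, pay the dividends, go long the forward).
Profit at T = |F_mkt − F*| = |478.68 − 483.3312| = $4.65 per share

$4.65 per share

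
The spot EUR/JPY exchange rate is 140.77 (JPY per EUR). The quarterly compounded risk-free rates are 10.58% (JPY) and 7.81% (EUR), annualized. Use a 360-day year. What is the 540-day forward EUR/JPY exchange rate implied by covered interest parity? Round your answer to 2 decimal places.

By covered interest parity, F = S · (1+r_JPY/4)^(4T) / (1+r_EUR/4)^(4T)
= 140.77 × 1.169572 / 1.123019 = 140.77 × 1.041453
F = 146.61 JPY per EUR

146.61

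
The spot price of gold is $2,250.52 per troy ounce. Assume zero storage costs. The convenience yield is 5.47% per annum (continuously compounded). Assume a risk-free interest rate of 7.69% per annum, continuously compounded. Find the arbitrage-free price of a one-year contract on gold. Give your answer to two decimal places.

Net carry = r + u − y = 0.0769 + 0.0000 − 0.0547 = 0.0222
F = S·e^((r+u−y)T) = 2250.52 · e^(0.0222 × 12/12) = 2250.52 · e^0.02220000
= 2250.52 × 1.02244825 = $2,301.04 per troy ounce

$2,301.04 per troy ounce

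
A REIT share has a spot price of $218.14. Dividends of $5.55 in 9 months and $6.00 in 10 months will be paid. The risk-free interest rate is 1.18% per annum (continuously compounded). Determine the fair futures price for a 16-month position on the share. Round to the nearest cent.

PV(dividends) I = 5.55·e^(−0.0118·9/12) + 6.00·e^(−0.0118·10/12)
I = 5.5011 + 5.9413 = 11.4424
F = (S − I)·e^(rT) = (218.14 − 11.4424) · e^(0.0118·16/12)
= 206.6976 · e^0.015733 = 206.6976 × 1.015857 = $209.98

$209.98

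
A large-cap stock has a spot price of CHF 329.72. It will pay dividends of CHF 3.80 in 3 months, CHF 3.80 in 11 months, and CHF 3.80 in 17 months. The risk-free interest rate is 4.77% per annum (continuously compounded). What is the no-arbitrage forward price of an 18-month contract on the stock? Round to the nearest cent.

CHF 342.42

PV(dividends) I = 3.80·e^(−0.0477·3/12) + 3.80·e^(−0.0477·11/12) + 3.80·e^(−0.0477·17/12)
I = 3.7550 + 3.6374 + 3.5517 = 10.9441
F = (S − I)·e^(rT) = (329.72 − 10.9441) · e^(0.0477·18/12)
= 318.7759 · e^0.071550 = 318.7759 × 1.074172 = CHF 342.42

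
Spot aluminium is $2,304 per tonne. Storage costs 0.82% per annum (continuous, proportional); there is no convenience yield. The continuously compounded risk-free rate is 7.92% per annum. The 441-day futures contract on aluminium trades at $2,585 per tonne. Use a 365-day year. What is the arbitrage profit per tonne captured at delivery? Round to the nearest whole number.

$24 per tonne

Fair futures: F* = S·e^(carry·T), with carry = (r + u) = 0.0792 + 0.0082 = 0.0874
F* = 2304 · e^(0.0874 × 441/365) = 2304 · e^0.105598 = 2304 × 1.111375 = $2560.6080
Market $2585 > fair $2560.6080: forward overpriced → cash-and-carry (buy spot, short the forward).
At maturity, profit = |F_mkt − F*| = |2585 − 2560.6080| = $24 per tonne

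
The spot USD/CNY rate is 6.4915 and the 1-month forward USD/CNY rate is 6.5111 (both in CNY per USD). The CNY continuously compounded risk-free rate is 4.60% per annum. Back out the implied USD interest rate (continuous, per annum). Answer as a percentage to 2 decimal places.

F = S·e^((r_CNY − r_USD)T) ⇒ r_USD = r_CNY − ln(F/S)/T
ln(6.5111/6.4915) = 0.003015; /(1/12) = 0.036180
r_USD = 0.0460 − 0.036180 = 0.009820
r_USD = 0.98%

0.98%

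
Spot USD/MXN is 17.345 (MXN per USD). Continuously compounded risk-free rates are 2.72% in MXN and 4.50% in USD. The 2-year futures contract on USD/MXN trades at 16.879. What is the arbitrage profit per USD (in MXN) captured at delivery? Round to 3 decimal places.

Fair futures: F* = S·e^(carry·T), with carry = (r_MXN − r_USD) = 0.0272 − 0.0450 = -0.0178
F* = 17.345 · e^(-0.0178 × 2) = 17.345 · e^-0.035600 = 17.345 × 0.965026 = 16.7384
Market 16.879 > fair 16.7384: forward overpriced → cash-and-carry (buy spot, short the forward).
At maturity, profit = |F_mkt − F*| = |16.879 − 16.7384| = 0.141 per USD (in MXN)

0.141 per USD (in MXN)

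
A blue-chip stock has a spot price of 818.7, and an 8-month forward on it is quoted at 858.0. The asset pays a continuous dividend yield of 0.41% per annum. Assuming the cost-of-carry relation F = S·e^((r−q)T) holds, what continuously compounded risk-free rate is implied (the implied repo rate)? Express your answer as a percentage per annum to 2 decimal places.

From F = S·e^((r−q)T): (r − q) = ln(F/S)/T
ln(858.0/818.7) = ln(1.048003) = 0.046886
(r − q) = 0.046886 / (8/12) = 0.070329
r = ln(F/S)/T + q = 0.070329 + 0.0041 = 0.074429
r = 7.44%

7.44%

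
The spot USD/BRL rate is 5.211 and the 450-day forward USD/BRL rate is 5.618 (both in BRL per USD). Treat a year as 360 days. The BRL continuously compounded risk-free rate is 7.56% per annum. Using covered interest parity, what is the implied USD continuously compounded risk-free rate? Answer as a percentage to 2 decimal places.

1.54%

F = S·e^((r_BRL − r_USD)T) ⇒ r_USD = r_BRL − ln(F/S)/T
ln(5.618/5.211) = 0.075204; /(450/360) = 0.060163
r_USD = 0.0756 − 0.060163 = 0.015437
r_USD = 1.54%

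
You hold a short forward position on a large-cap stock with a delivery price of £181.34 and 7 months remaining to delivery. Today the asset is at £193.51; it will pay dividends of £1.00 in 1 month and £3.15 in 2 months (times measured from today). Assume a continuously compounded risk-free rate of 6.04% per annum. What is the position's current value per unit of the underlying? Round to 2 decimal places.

PV(remaining dividends) I = 1.00·e^(−0.0604·1/12) + 3.15·e^(−0.0604·2/12) = 4.1134
Current forward F = (S − I)·e^(rT) = (193.51 − 4.1134)·e^(0.0604·7/12) = 189.3966 × 1.035861 = 196.1886
Value (long) = (F − K)·e^(−rT) = (196.1886 − 181.34) × 0.965380 = 14.3345
Short position value = −(long value) = -£14.33

-£14.33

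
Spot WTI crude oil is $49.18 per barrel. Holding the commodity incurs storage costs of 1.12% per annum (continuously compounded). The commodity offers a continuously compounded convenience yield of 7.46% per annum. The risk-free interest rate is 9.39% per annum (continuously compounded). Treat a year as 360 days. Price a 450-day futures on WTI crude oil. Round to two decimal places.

Net carry = r + u − y = 0.0939 + 0.0112 − 0.0746 = 0.0305
F = S·e^((r+u−y)T) = 49.18 · e^(0.0305 × 450/360) = 49.18 · e^0.038125
= 49.18 × 1.038861 = $51.09 per barrel

$51.09 per barrel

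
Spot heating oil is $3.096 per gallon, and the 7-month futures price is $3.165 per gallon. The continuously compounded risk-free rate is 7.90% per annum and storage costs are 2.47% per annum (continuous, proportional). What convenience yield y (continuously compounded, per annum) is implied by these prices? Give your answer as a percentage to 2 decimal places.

6.59%

F = S·e^((r+u−y)T) ⇒ (r+u−y) = ln(F/S)/T
ln(3.165/3.096) = 0.022042; /T ⇒ 0.037786
y = r + u − ln(F/S)/T = 0.0790 + 0.0247 − 0.037786 = 0.065914
y = 6.59%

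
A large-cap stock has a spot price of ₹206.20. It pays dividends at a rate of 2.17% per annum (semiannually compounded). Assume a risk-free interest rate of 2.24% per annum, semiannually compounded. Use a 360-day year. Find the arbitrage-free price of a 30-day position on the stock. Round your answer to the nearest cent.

₹206.21

F = S · (1+r/2)^(2T) / (1+q/2)^(2T)
= 206.20 × 1.001858 / 1.001800 = 206.20 × 1.000058
F = ₹206.21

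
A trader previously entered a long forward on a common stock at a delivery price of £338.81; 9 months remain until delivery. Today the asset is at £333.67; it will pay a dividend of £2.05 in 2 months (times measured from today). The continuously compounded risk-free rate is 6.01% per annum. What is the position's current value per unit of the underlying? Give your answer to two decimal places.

PV(remaining dividends) I = 2.05·e^(−0.0601·2/12) = 2.0296
Current forward F = (S − I)·e^(rT) = (333.67 − 2.0296)·e^(0.0601·9/12) = 331.6404 × 1.046106 = 346.9310
Value (long) = (F − K)·e^(−rT) = (346.9310 − 338.81) × 0.955926 = 7.7631
Value = £7.76

£7.76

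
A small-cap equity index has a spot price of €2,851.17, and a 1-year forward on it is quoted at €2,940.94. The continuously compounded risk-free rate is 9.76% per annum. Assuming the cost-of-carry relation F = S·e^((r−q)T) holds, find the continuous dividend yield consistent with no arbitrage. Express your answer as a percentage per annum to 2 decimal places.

6.66%

From F = S·e^((r−q)T): (r − q) = ln(F/S)/T
ln(2940.94/2851.17) = ln(1.031485) = 0.031000
(r − q) = 0.031000 / (1) = 0.031000
q = r − ln(F/S)/T = 0.0976 − 0.031000 = 0.066600
q = 6.66%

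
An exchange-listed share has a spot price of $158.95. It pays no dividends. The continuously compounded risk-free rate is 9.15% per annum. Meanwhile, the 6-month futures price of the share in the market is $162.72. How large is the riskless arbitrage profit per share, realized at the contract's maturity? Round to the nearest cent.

$3.67 per share

Fair futures: F* = S·e^(carry·T), with carry = r = 0.0915
F* = 158.95 · e^(0.0915 × 6/12) = 158.95 · e^0.045750 = 158.95 × 1.046813 = $166.3909
Market $162.72 < fair $166.3909: forward underpriced → reverse cash-and-carry (short spot, go long the forward).
At maturity, profit = |F_mkt − F*| = |162.72 − 166.3909| = $3.67 per share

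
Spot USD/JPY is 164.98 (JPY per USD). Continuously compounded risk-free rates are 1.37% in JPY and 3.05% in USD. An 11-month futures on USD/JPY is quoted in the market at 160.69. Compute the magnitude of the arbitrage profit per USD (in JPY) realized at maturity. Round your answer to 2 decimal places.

Fair futures: F* = S·e^(carry·T), with carry = (r_JPY − r_USD) = 0.0137 − 0.0305 = -0.0168
F* = 164.98 · e^(-0.0168 × 11/12) = 164.98 · e^-0.015400 = 164.98 × 0.984718 = 162.4588
Market 160.69 < fair 162.4588: forward underpriced → reverse cash-and-carry (short spot, go long the forward).
At maturity, profit = |F_mkt − F*| = |160.69 − 162.4588| = 1.77 per USD (in JPY)

1.77 per USD (in JPY)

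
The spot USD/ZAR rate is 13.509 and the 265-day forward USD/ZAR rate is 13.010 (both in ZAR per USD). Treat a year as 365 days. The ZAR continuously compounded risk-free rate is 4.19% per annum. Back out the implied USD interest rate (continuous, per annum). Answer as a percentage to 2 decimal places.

9.37%

F = S·e^((r_ZAR − r_USD)T) ⇒ r_USD = r_ZAR − ln(F/S)/T
ln(13.010/13.509) = -0.037638; /(265/365) = -0.051841
r_USD = 0.0419 + 0.051841 = 0.093741
r_USD = 9.37%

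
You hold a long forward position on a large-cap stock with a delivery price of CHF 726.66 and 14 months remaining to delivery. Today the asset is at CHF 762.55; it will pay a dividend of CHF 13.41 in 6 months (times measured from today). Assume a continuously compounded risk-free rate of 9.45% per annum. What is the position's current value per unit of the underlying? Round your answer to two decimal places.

PV(remaining dividends) I = 13.41·e^(−0.0945·6/12) = 12.7911
Current forward F = (S − I)·e^(rT) = (762.55 − 12.7911)·e^(0.0945·14/12) = 749.7589 × 1.116557 = 837.1485
Value (long) = (F − K)·e^(−rT) = (837.1485 − 726.66) × 0.895610 = 98.9546
Value = CHF 98.95

CHF 98.95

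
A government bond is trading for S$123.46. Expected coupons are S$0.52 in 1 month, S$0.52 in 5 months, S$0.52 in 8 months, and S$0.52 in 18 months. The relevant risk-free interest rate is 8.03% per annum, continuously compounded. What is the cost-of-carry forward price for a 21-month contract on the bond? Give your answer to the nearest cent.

PV(coupons) I = 0.52·e^(−0.0803·1/12) + 0.52·e^(−0.0803·5/12) + 0.52·e^(−0.0803·8/12) + 0.52·e^(−0.0803·18/12)
I = 0.5165 + 0.5029 + 0.4929 + 0.4610 = 1.9733
F = (S − I)·e^(rT) = (123.46 − 1.9733) · e^(0.0803·21/12)
= 121.4867 · e^0.140525 = 121.4867 × 1.150878 = S$139.82

S$139.82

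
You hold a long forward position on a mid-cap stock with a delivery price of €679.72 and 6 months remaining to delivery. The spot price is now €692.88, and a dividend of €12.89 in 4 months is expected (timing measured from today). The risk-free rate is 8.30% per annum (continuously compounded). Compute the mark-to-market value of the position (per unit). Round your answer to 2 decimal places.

PV(remaining dividends) I = 12.89·e^(−0.0830·4/12) = 12.5383
Current forward F = (S − I)·e^(rT) = (692.88 − 12.5383)·e^(0.0830·6/12) = 680.3417 × 1.042373 = 709.1698
Value (long) = (F − K)·e^(−rT) = (709.1698 − 679.72) × 0.959349 = 28.2526
Value = €28.25

€28.25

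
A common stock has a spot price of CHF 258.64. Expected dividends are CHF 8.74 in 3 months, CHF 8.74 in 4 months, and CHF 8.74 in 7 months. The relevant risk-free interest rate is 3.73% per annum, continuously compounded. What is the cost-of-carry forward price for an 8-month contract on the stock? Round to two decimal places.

PV(dividends) I = 8.74·e^(−0.0373·3/12) + 8.74·e^(−0.0373·4/12) + 8.74·e^(−0.0373·7/12)
I = 8.6589 + 8.6320 + 8.5519 = 25.8428
F = (S − I)·e^(rT) = (258.64 − 25.8428) · e^(0.0373·8/12)
= 232.7972 · e^0.024867 = 232.7972 × 1.025179 = CHF 238.66

CHF 238.66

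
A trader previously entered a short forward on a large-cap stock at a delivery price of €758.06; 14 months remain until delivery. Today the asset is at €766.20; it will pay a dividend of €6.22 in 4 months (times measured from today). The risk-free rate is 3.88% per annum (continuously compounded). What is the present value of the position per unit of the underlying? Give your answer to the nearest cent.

PV(remaining dividends) I = 6.22·e^(−0.0388·4/12) = 6.1401
Current forward F = (S − I)·e^(rT) = (766.20 − 6.1401)·e^(0.0388·14/12) = 760.0599 × 1.046307 = 795.2560
Value (long) = (F − K)·e^(−rT) = (795.2560 − 758.06) × 0.955743 = 35.5498
Short position value = −(long value) = -€35.55

-€35.55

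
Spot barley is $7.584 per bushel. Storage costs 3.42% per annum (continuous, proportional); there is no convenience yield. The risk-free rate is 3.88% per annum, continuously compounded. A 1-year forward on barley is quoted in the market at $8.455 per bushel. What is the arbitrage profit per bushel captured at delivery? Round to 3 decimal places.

Fair forward: F* = S·e^(carry·T), with carry = (r + u) = 0.0388 + 0.0342 = 0.0730
F* = 7.584 · e^(0.0730 × 1) = 7.584 · e^0.073000 = 7.584 × 1.075731 = $8.1583
Market $8.455 > fair $8.1583: forward overpriced → cash-and-carry (buy spot, short the forward).
At maturity, profit = |F_mkt − F*| = |8.455 − 8.1583| = $0.297 per bushel

$0.297 per bushel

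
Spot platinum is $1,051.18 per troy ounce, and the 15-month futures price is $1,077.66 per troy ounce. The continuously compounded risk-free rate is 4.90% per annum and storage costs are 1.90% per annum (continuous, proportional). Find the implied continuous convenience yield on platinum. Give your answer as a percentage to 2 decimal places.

F = S·e^((r+u−y)T) ⇒ (r+u−y) = ln(F/S)/T
ln(1077.66/1051.18) = 0.024879; /T ⇒ 0.019903
y = r + u − ln(F/S)/T = 0.0490 + 0.0190 − 0.019903 = 0.048097
y = 4.81%

4.81%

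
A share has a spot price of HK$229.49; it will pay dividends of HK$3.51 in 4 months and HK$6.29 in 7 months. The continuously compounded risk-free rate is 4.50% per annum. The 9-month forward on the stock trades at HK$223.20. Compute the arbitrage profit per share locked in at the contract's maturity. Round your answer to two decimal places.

HK$4.25 per share

PV(dividends) I = 3.51·e^(−0.0450·4/12) + 6.29·e^(−0.0450·7/12) = 9.5848
Fair forward F* = (S − I)·e^(rT) = (229.49 − 9.5848)·e^0.033750 = 219.9052 × 1.034326 = 227.4537
Market HK$223.20 < fair 227.4537: forward underpriced → reverse cash-and-carry (short the stock, invest proceeds at r, pay the dividends, go long the forward).
Profit at T = |F_mkt − F*| = |223.20 − 227.4537| = HK$4.25 per share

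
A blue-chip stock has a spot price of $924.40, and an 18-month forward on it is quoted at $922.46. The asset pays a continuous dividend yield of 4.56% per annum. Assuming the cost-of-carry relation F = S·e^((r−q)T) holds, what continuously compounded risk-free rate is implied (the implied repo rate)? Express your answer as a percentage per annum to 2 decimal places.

From F = S·e^((r−q)T): (r − q) = ln(F/S)/T
ln(922.46/924.40) = ln(0.997901) = -0.002101
(r − q) = -0.002101 / (18/12) = -0.001401
r = ln(F/S)/T + q = -0.001401 + 0.0456 = 0.044199
r = 4.42%

4.42%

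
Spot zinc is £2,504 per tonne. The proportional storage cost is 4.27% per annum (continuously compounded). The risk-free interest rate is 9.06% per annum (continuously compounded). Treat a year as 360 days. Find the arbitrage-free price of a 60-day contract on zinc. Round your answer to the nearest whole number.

£2,560 per tonne

Net carry = r + u − y = 0.0906 + 0.0427 − 0.0000 = 0.1333
F = S·e^((r+u−y)T) = 2504 · e^(0.1333 × 60/360) = 2504 · e^0.022217
= 2504 × 1.022466 = £2,560 per tonne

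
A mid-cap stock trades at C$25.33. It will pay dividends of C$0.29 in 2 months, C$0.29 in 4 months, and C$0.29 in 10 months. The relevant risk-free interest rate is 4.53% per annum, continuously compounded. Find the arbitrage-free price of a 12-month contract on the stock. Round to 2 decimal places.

C$25.61

PV(dividends) I = 0.29·e^(−0.0453·2/12) + 0.29·e^(−0.0453·4/12) + 0.29·e^(−0.0453·10/12)
I = 0.2878 + 0.2857 + 0.2793 = 0.8528
F = (S − I)·e^(rT) = (25.33 − 0.8528) · e^(0.0453·12/12)
= 24.4772 · e^0.045300 = 24.4772 × 1.046342 = C$25.61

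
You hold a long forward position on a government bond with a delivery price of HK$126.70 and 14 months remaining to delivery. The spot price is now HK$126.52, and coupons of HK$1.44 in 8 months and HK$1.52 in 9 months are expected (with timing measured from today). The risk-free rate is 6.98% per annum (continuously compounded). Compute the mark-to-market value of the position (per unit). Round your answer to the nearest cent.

HK$6.91

PV(remaining coupons) I = 1.44·e^(−0.0698·8/12) + 1.52·e^(−0.0698·9/12) = 2.8170
Current forward F = (S − I)·e^(rT) = (126.52 − 2.8170)·e^(0.0698·14/12) = 123.7030 × 1.084841 = 134.1981
Value (long) = (F − K)·e^(−rT) = (134.1981 − 126.70) × 0.921794 = 6.9117
Value = HK$6.91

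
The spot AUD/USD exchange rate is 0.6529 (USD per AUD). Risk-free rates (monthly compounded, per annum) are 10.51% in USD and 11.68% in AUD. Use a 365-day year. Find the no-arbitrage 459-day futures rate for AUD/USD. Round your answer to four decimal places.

0.6435

By covered interest parity, F = S · (1+r_USD/12)^(12T) / (1+r_AUD/12)^(12T)
= 0.6529 × 1.140642 / 1.157393 = 0.6529 × 0.985527
F = 0.6435 USD per AUD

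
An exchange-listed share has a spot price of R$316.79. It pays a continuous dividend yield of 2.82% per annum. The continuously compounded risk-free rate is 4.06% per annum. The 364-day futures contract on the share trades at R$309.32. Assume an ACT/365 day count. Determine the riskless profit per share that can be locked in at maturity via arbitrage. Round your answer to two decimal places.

Fair futures: F* = S·e^(carry·T), with carry = (r − q) = 0.0406 − 0.0282 = 0.0124
F* = 316.79 · e^(0.0124 × 364/365) = 316.79 · e^0.012366 = 316.79 × 1.012443 = R$320.7318
Market R$309.32 < fair R$320.7318: forward underpriced → reverse cash-and-carry (short spot, go long the forward).
At maturity, profit = |F_mkt − F*| = |309.32 − 320.7318| = R$11.41 per share

R$11.41 per share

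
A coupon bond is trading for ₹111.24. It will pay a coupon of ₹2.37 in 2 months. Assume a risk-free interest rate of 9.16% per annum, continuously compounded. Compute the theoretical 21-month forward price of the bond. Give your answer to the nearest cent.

₹127.84

PV(coupons) I = 2.37·e^(−0.0916·2/12)
I = 2.3341
F = (S − I)·e^(rT) = (111.24 − 2.3341) · e^(0.0916·21/12)
= 108.9059 · e^0.160300 = 108.9059 × 1.173863 = ₹127.84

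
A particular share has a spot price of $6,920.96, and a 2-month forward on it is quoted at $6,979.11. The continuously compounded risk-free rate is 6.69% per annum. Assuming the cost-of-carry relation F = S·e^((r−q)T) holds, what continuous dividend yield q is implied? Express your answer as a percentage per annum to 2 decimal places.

1.67%

From F = S·e^((r−q)T): (r − q) = ln(F/S)/T
ln(6979.11/6920.96) = ln(1.008402) = 0.008367
(r − q) = 0.008367 / (2/12) = 0.050202
q = r − ln(F/S)/T = 0.0669 − 0.050202 = 0.016698
q = 1.67%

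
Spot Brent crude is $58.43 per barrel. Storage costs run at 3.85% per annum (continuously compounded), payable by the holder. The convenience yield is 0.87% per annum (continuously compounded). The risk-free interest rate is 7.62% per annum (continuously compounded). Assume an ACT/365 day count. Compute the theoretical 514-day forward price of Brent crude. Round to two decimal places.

$67.84 per barrel

Net carry = r + u − y = 0.0762 + 0.0385 − 0.0087 = 0.1060
F = S·e^((r+u−y)T) = 58.43 · e^(0.1060 × 514/365) = 58.43 · e^0.149271
= 58.43 × 1.160988 = $67.84 per barrel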